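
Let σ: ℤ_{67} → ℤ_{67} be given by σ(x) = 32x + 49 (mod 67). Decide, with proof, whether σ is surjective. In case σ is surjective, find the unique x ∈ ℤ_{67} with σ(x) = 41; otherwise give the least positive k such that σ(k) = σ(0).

Since gcd(32, 67) = 1, 32 is invertible modulo 67. Euclid's algorithm: 67 = 2·32 + 3, 32 = 10·3 + 2, 3 = 1·2 + 1; back-substituting gives 1 = 44·32 − 21·67, so 32⁻¹ ≡ 44 (mod 67).
Then y ↦ 44(y − 49) is a two-sided inverse to σ, so every y ∈ ℤ_{67} has a preimage.
So σ is surjective.
Since σ is surjective, we compute σ⁻¹(41): solve 32x + 49 ≡ 41 (mod 67), i.e. 32x ≡ 59 (mod 67).
Multiplying by 32⁻¹ = 44 gives x ≡ 44·59 = 2596 = 38·67 + 50 ≡ 50 (mod 67).
Check: σ(50) = 32·50 + 49 = 1649 = 24·67 + 41 ≡ 41 (mod 67).

50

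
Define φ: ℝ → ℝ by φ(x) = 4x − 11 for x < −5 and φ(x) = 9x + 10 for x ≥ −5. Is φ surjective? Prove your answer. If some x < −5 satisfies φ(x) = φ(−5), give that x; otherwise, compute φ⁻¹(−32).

-6

Both pieces are strictly increasing (slopes 4 and 9), so each is injective on its own interval.
The left piece maps (−∞, −5) onto (−∞, −31); the right piece maps [−5, ∞) onto [−35, ∞).
The union (−∞, −31) ∪ [−35, ∞) covers ℝ, so φ is surjective.
For the follow-up: the images overlap, so an x < −5 with φ(x) = φ(−5) exists. φ(−5) = −35; solving 4x − 11 = −35 for x < −5 gives x = (−35 + 11)/4 = −6.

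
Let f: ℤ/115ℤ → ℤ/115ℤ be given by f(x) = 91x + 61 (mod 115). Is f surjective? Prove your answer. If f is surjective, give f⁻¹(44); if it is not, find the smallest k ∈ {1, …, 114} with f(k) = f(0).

63

Recall: f is surjective if every y in the codomain equals f(x) for some x in the domain.
Since gcd(91, 115) = 1, 91 is invertible modulo 115. Euclid's algorithm: 115 = 1·91 + 24, 91 = 3·24 + 19, 24 = 1·19 + 5, 19 = 3·5 + 4, 5 = 1·4 + 1; back-substituting gives 1 = 91·91 − 72·115, so 91⁻¹ ≡ 91 (mod 115).
Then y ↦ 91(y − 61) is a two-sided inverse to f, so every y ∈ ℤ/115ℤ has a preimage.
So f is surjective.
Since f is surjective, we find f⁻¹(44): we need 91x ≡ 44 − 61 ≡ 98 (mod 115). Using 91⁻¹ = 91: x ≡ 91·98 = 8918 = 77·115 + 63, so x = 63.
Check: f(63) = 91·63 + 61 = 5794 = 50·115 + 44 ≡ 44 (mod 115).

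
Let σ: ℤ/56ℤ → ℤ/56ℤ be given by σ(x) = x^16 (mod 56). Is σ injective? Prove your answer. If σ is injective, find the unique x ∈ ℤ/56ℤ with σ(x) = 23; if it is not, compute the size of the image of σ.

σ(6): Repeated squaring mod 56: 6^1 ≡ 6, 6^2 ≡ 6² = 36, 6^4 ≡ 36² = 1296 ≡ 8, 6^8 ≡ 8² = 64 ≡ 8, 6^16 ≡ 8² = 64 ≡ 8. So 6^16 ≡ 8 (mod 56).
σ(8): Repeated squaring mod 56: 8^1 ≡ 8, 8^2 ≡ 8² = 64 ≡ 8, 8^4 ≡ 8² = 64 ≡ 8, 8^8 ≡ 8² = 64 ≡ 8, 8^16 ≡ 8² = 64 ≡ 8. So 8^16 ≡ 8 (mod 56).
So σ(6) = σ(8) = 8 while 6 ≠ 8, therefore σ is not injective.
Since σ is not injective, we determine |image(σ)|. Computing x^16 mod 56 for each x (by repeated squaring, reducing mod 56 at every step), the values σ(0), σ(1), …, σ(55) are: 0, 1, 16, 25, 32, 9, 8, 49, 8, 9, 32, 25, 16, 1, 0, 1, 16, 25, 32, 9, 8, 49, 8, 9, 32, 25, 16, 1, 0, 1, 16, 25, 32, 9, 8, 49, 8, 9, 32, 25, 16, 1, 0, 1, 16, 25, 32, 9, 8, 49, 8, 9, 32, 25, 16, 1.
The distinct values are {0, 1, 8, 9, 16, 25, 32, 49}; there are 8 of them.

8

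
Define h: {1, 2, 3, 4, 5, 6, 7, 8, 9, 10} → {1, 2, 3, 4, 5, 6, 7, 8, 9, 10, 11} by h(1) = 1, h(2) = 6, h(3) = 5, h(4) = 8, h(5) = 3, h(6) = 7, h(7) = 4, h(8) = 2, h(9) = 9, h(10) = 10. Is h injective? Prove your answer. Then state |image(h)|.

The values h(1), …, h(10) are 1, 6, 5, 8, 3, 7, 4, 2, 9, 10 — all distinct.
So h(u) = h(v) only when u = v, and h is injective.
The image of h is {1, 2, 3, 4, 5, 6, 7, 8, 9, 10}, which has 10 elements.

10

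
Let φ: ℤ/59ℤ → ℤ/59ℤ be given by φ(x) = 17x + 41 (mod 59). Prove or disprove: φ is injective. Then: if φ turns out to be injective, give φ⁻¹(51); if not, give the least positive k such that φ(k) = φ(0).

11

Recall that φ is injective if φ(u) = φ(v) implies u = v.
Suppose φ(u) = φ(v) in ℤ/59ℤ. Then 17u + 41 ≡ 17v + 41 (mod 59), hence 17(u − v) ≡ 0 (mod 59).
Since gcd(17, 59) = 1, 17 is invertible modulo 59, thus u − v ≡ 0 (mod 59), i.e. u = v.
Thus φ is injective.
We now compute 17⁻¹ mod 59 explicitly. Euclid's algorithm: 59 = 3·17 + 8, 17 = 2·8 + 1; back-substituting gives 1 = 7·17 − 2·59, so 17⁻¹ ≡ 7 (mod 59).
Since φ is injective, we find φ⁻¹(51): we need 17x ≡ 51 − 41 ≡ 10 (mod 59). Using 17⁻¹ = 7: x ≡ 7·10 = 70 = 1·59 + 11, so x = 11.
Check: φ(11) = 17·11 + 41 = 228 = 3·59 + 51 ≡ 51 (mod 59).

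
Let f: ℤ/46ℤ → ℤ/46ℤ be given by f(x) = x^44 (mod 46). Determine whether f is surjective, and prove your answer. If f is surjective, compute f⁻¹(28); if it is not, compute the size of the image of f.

4

f(1) = 1^44 = 1.
f(3): Repeated squaring mod 46: 3^1 ≡ 3, 3^2 ≡ 3² = 9, 3^4 ≡ 9² = 81 ≡ 35, 3^8 ≡ 35² = 1225 ≡ 29, 3^16 ≡ 29² = 841 ≡ 13, 3^32 ≡ 13² = 169 ≡ 31. Since 44 = 32 + 8 + 4, 3^44 ≡ 31·29·35: 31·29 = 899 ≡ 25, then 25·35 = 875 ≡ 1. So 3^44 ≡ 1 (mod 46).
So f(1) = f(3) = 1 while 1 ≠ 3, hence f is not injective.
A non-injective map from the 46-element set ℤ/46ℤ to itself takes at most 45 distinct values, so it cannot be surjective. So f is not surjective.
Since f is not surjective, we determine |image(f)|. Computing x^44 mod 46 for each x (by repeated squaring, reducing mod 46 at every step), the values f(0), f(1), …, f(45) are: 0, 1, 24, 1, 24, 1, 24, 1, 24, 1, 24, 1, 24, 1, 24, 1, 24, 1, 24, 1, 24, 1, 24, 23, 24, 1, 24, 1, 24, 1, 24, 1, 24, 1, 24, 1, 24, 1, 24, 1, 24, 1, 24, 1, 24, 1.
The distinct values are {0, 1, 23, 24}; there are 4 of them.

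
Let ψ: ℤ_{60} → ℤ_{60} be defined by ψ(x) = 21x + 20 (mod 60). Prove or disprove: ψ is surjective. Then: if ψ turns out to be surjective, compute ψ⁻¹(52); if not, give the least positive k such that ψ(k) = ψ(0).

Since gcd(21, 60) = 3, we have 21x ≡ 0 (mod 3) for all x, so ψ(x) ≡ 2 (mod 3).
But 0 ≢ 2 (mod 3), so 0 ∈ ℤ_{60} has no preimage. Thus ψ is not surjective.
Since ψ is not surjective, we find the least positive k with ψ(k) = ψ(0): this means 21k ≡ 0 (mod 60), i.e. 60 ∣ 21k. Since gcd(21, 60) = 3, dividing through by 3 this holds exactly when 20 ∣ 7k, and as gcd(7, 20) = 1, exactly when 20 ∣ k.
The smallest positive such k is 20.

20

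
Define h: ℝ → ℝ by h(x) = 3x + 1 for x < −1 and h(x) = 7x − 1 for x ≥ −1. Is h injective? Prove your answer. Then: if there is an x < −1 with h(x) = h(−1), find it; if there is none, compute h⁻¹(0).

Both pieces are strictly increasing (slopes 3 and 7), so each is injective on its own interval.
The left piece maps (−∞, −1) onto (−∞, −2); the right piece maps [−1, ∞) onto [−8, ∞).
These images overlap. In particular h(−1) = −8 (right piece), and solving 3x + 1 = −8 on the left piece gives x = −3 < −1.
So h(−3) = h(−1) with −3 ≠ −1, and h is not injective. This x = −3 is the requested value below −1.

-3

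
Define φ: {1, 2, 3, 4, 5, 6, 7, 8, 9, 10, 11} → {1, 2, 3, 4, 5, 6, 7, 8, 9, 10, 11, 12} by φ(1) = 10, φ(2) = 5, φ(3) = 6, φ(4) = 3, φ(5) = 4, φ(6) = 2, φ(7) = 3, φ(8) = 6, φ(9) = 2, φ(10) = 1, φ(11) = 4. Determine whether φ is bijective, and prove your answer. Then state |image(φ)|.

7

φ(4) = 3 = φ(7) with 4 ≠ 7, so φ is not injective, hence not bijective.
The image of φ is {1, 2, 3, 4, 5, 6, 10}, which has 7 elements.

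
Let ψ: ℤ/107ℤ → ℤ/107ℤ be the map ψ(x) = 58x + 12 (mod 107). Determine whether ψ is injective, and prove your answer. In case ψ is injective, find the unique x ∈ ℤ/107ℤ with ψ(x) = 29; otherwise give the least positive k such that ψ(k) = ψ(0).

By definition, ψ is injective when ψ(u) = ψ(v) forces u = v.
Suppose ψ(u) = ψ(v) in ℤ/107ℤ. Then 58u + 12 ≡ 58v + 12 (mod 107), thus 58(u − v) ≡ 0 (mod 107).
Since gcd(58, 107) = 1, 58 is invertible modulo 107, therefore u − v ≡ 0 (mod 107), i.e. u = v.
So ψ is injective.
We now compute 58⁻¹ mod 107 explicitly. Euclid's algorithm: 107 = 1·58 + 49, 58 = 1·49 + 9, 49 = 5·9 + 4, 9 = 2·4 + 1; back-substituting gives 1 = 24·58 − 13·107, so 58⁻¹ ≡ 24 (mod 107).
Since ψ is injective, we find ψ⁻¹(29): we need 58x ≡ 29 − 12 ≡ 17 (mod 107). Using 58⁻¹ = 24: x ≡ 24·17 = 408 = 3·107 + 87, so x = 87.
Check: ψ(87) = 58·87 + 12 = 5058 = 47·107 + 29 ≡ 29 (mod 107).

87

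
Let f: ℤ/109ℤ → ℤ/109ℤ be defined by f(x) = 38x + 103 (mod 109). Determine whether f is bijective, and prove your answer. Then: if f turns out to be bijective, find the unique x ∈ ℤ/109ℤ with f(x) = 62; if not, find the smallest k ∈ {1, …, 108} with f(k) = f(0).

19

Suppose f(a) = f(b) in ℤ/109ℤ. Then 38a + 103 ≡ 38b + 103 (mod 109), so 38(a − b) ≡ 0 (mod 109).
Since gcd(38, 109) = 1, 38 is invertible modulo 109, thus a − b ≡ 0 (mod 109), i.e. a = b.
We now compute 38⁻¹ mod 109 explicitly. Euclid's algorithm: 109 = 2·38 + 33, 38 = 1·33 + 5, 33 = 6·5 + 3, 5 = 1·3 + 2, 3 = 1·2 + 1; back-substituting gives 1 = 66·38 − 23·109, so 38⁻¹ ≡ 66 (mod 109).
For any y ∈ ℤ/109ℤ, x = 66(y − 103) mod 109 satisfies f(x) = 38·66(y − 103) + 103 ≡ y (since 38·66 ≡ 1 mod 109). So every y has a preimage.
Thus f is bijective.
Since f is bijective, we find f⁻¹(62): we need 38x ≡ 62 − 103 ≡ 68 (mod 109). Using 38⁻¹ = 66: x ≡ 66·68 = 4488 = 41·109 + 19, so x = 19.
Check: f(19) = 38·19 + 103 = 825 = 7·109 + 62 ≡ 62 (mod 109).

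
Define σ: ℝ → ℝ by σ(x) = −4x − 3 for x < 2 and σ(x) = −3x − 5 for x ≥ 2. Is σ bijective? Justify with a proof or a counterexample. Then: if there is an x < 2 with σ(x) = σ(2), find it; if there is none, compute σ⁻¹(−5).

1/2

Both pieces are strictly decreasing (slopes −4 and −3), so each is injective on its own interval.
The left piece maps (−∞, 2) onto (−11, ∞); the right piece maps [2, ∞) onto (−∞, −11].
Since −11 = −11, the images partition ℝ: σ is injective and surjective, hence bijective.
Because the two images are disjoint, no x < 2 has σ(x) = σ(2), so we compute σ⁻¹(−5): −5 lies in (−11, ∞), so solve −4x − 3 = −5: x = (−5 + 3)/(−4) = 1/2.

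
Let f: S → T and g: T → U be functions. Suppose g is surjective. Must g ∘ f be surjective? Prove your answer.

No. Take S = {0}, T = U = {0, 1, 2}, f(0) = 0, and g = identity (surjective).
Then (g ∘ f)(0) = 0, and 2 ∈ U has no preimage under g ∘ f, so g ∘ f is not surjective.

not surjective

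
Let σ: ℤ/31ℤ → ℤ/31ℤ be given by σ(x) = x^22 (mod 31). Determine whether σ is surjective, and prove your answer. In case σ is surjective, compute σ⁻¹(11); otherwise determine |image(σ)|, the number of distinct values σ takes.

σ(15): Repeated squaring mod 31: 15^1 ≡ 15, 15^2 ≡ 15² = 225 ≡ 8, 15^4 ≡ 8² = 64 ≡ 2, 15^8 ≡ 2² = 4, 15^16 ≡ 4² = 16. Since 22 = 16 + 4 + 2, 15^22 ≡ 16·2·8: 16·2 = 32 ≡ 1, then 1·8 = 8. So 15^22 ≡ 8 (mod 31).
σ(16): Repeated squaring mod 31: 16^1 ≡ 16, 16^2 ≡ 16² = 256 ≡ 8, 16^4 ≡ 8² = 64 ≡ 2, 16^8 ≡ 2² = 4, 16^16 ≡ 4² = 16. Since 22 = 16 + 4 + 2, 16^22 ≡ 16·2·8: 16·2 = 32 ≡ 1, then 1·8 = 8. So 16^22 ≡ 8 (mod 31).
So σ(15) = σ(16) = 8 while 15 ≠ 16, therefore σ is not injective.
A non-injective map from the 31-element set ℤ/31ℤ to itself takes at most 30 distinct values, so it cannot be surjective. Therefore σ is not surjective.
Since σ is not surjective, we determine |image(σ)|. Computing x^22 mod 31 for each x (by repeated squaring, reducing mod 31 at every step), the values σ(0), σ(1), …, σ(30) are: 0, 1, 4, 14, 16, 5, 25, 28, 2, 10, 20, 18, 7, 9, 19, 8, 8, 19, 9, 7, 18, 20, 10, 2, 28, 25, 5, 16, 14, 4, 1.
The distinct values are {0, 1, 2, 4, 5, 7, 8, 9, 10, 14, 16, 18, 19, 20, 25, 28}; there are 16 of them.

16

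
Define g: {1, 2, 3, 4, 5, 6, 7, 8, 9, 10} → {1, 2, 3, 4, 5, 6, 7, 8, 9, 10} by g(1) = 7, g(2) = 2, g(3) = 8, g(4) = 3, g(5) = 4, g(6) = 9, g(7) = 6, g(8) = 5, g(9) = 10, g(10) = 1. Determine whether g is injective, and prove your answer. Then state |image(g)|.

The values g(1), …, g(10) are 7, 2, 8, 3, 4, 9, 6, 5, 10, 1 — all distinct.
So g(a) = g(b) only when a = b, and g is injective.
The image of g is {1, 2, 3, 4, 5, 6, 7, 8, 9, 10}, which has 10 elements.

10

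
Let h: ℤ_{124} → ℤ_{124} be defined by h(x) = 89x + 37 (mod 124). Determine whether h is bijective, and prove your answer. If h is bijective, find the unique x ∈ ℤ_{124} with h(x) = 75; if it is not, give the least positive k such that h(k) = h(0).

Recall: h is injective when h(u) = h(v) forces u = v.
Suppose h(u) = h(v) in ℤ_{124}. Then 89u + 37 ≡ 89v + 37 (mod 124), thus 89(u − v) ≡ 0 (mod 124).
Since gcd(89, 124) = 1, 89 is invertible modulo 124, hence u − v ≡ 0 (mod 124), i.e. u = v.
We now compute 89⁻¹ mod 124 explicitly. Euclid's algorithm: 124 = 1·89 + 35, 89 = 2·35 + 19, 35 = 1·19 + 16, 19 = 1·16 + 3, 16 = 5·3 + 1; back-substituting gives 1 = 85·89 − 61·124, so 89⁻¹ ≡ 85 (mod 124).
Then y ↦ 85(y − 37) is a two-sided inverse to h, so every y ∈ ℤ_{124} has a preimage.
Hence h is bijective.
Since h is bijective, we compute h⁻¹(75): solve 89x + 37 ≡ 75 (mod 124), i.e. 89x ≡ 38 (mod 124).
Multiplying by 89⁻¹ = 85 gives x ≡ 85·38 = 3230 = 26·124 + 6 ≡ 6 (mod 124).
Check: h(6) = 89·6 + 37 = 571 = 4·124 + 75 ≡ 75 (mod 124).

6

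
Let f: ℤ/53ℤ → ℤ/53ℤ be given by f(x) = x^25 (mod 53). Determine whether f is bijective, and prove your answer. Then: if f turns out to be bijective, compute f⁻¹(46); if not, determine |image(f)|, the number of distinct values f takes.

Since 53 is prime, the nonzero elements of ℤ/53ℤ form a cyclic group of order 52.
As gcd(25, 52) = 1, raising to the 25th power is a bijection on this group: if x_1^25 ≡ x_2^25 then (x_1x_2^{−1})^25 = 1, and the only element of order dividing gcd(25, 52) = 1 is 1, so x_1 = x_2.
With f(0) = 0 this makes f injective on all of ℤ/53ℤ, hence bijective (finite equal-size domain and codomain). In particular f is bijective.
Since f is bijective, we find the preimage of 46. The inverse of x ↦ x^25 on (ℤ/53ℤ)^× is x ↦ x^25, because 25·25 = 625 = 12·52 + 1 ≡ 1 (mod 52) and x^{52} = 1 for x ≠ 0 (Fermat). So f⁻¹(46) = 46^25 mod 53.
Repeated squaring mod 53: 46^1 ≡ 46, 46^2 ≡ 46² = 2116 ≡ 49, 46^4 ≡ 49² = 2401 ≡ 16, 46^8 ≡ 16² = 256 ≡ 44, 46^16 ≡ 44² = 1936 ≡ 28. Since 25 = 16 + 8 + 1, 46^25 ≡ 28·44·46: 28·44 = 1232 ≡ 13, then 13·46 = 598 ≡ 15. So 46^25 ≡ 15 (mod 53).
Hence f⁻¹(46) = 15.

15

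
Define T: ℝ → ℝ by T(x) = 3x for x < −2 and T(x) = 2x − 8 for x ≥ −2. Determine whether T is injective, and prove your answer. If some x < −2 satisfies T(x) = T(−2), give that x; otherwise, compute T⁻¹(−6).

Both pieces are strictly increasing (slopes 3 and 2), so each is injective on its own interval.
The left piece maps (−∞, −2) onto (−∞, −6); the right piece maps [−2, ∞) onto [−12, ∞).
These images overlap. In particular T(−2) = −12 (right piece), and solving 3x = −12 on the left piece gives x = −4 < −2.
So T(−4) = T(−2) with −4 ≠ −2, and T is not injective. This x = −4 is the requested value below −2.

-4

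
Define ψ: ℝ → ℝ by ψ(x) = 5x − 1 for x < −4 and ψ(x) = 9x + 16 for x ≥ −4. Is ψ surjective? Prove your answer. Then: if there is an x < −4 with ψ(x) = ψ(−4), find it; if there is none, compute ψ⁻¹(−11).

-3

Both pieces are strictly increasing (slopes 5 and 9), so each is injective on its own interval.
The left piece maps (−∞, −4) onto (−∞, −21); the right piece maps [−4, ∞) onto [−20, ∞).
The union (−∞, −21) ∪ [−20, ∞) omits the interval between −21 and −20; in particular −21 has no preimage. So ψ is not surjective.
Because the two images are disjoint, no x < −4 has ψ(x) = ψ(−4), so we compute ψ⁻¹(−11): −11 lies in [−20, ∞), so solve 9x + 16 = −11: x = (−11 − 16)/9 = −3.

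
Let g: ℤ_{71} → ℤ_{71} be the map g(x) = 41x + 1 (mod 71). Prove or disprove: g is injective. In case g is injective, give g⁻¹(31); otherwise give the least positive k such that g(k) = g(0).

If g(u) = g(v), then 41u ≡ 41v (mod 71). Because gcd(41, 71) = 1, we may cancel 41 to get u ≡ v (mod 71).
Hence g is injective.
We now compute 41⁻¹ mod 71 explicitly. Euclid's algorithm: 71 = 1·41 + 30, 41 = 1·30 + 11, 30 = 2·11 + 8, 11 = 1·8 + 3, 8 = 2·3 + 2, 3 = 1·2 + 1; back-substituting gives 1 = 26·41 − 15·71, so 41⁻¹ ≡ 26 (mod 71).
Since g is injective, we find g⁻¹(31): we need 41x ≡ 31 − 1 ≡ 30 (mod 71). Using 41⁻¹ = 26: x ≡ 26·30 = 780 = 10·71 + 70, so x = 70.
Check: g(70) = 41·70 + 1 = 2871 = 40·71 + 31 ≡ 31 (mod 71).

70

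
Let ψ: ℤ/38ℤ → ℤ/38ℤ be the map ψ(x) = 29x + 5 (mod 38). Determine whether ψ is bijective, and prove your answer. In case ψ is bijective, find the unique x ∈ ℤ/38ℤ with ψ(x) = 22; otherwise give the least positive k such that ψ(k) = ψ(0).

Recall that ψ is injective if ψ(x_1) = ψ(x_2) implies x_1 = x_2.
If ψ(x_1) = ψ(x_2), then 29x_1 ≡ 29x_2 (mod 38). Because gcd(29, 38) = 1, we may cancel 29 to get x_1 ≡ x_2 (mod 38).
We now compute 29⁻¹ mod 38 explicitly. Euclid's algorithm: 38 = 1·29 + 9, 29 = 3·9 + 2, 9 = 4·2 + 1; back-substituting gives 1 = 21·29 − 16·38, so 29⁻¹ ≡ 21 (mod 38).
For any y ∈ ℤ/38ℤ, x = 21(y − 5) mod 38 satisfies ψ(x) = 29·21(y − 5) + 5 ≡ y (since 29·21 ≡ 1 mod 38). So every y has a preimage.
Hence ψ is bijective.
Since ψ is bijective, we compute ψ⁻¹(22): solve 29x + 5 ≡ 22 (mod 38), i.e. 29x ≡ 17 (mod 38).
Multiplying by 29⁻¹ = 21 gives x ≡ 21·17 = 357 = 9·38 + 15 ≡ 15 (mod 38).
Check: ψ(15) = 29·15 + 5 = 440 = 11·38 + 22 ≡ 22 (mod 38).

15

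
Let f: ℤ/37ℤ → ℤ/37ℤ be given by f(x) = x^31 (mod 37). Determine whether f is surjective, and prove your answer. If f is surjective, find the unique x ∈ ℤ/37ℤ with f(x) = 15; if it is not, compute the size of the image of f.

Since 37 is prime, the nonzero elements of ℤ/37ℤ form a cyclic group of order 36.
As gcd(31, 36) = 1, raising to the 31st power is a bijection on this group: if x_1^31 ≡ x_2^31 then (x_1x_2^{−1})^31 = 1, and the only element of order dividing gcd(31, 36) = 1 is 1, so x_1 = x_2.
With f(0) = 0 this makes f injective on all of ℤ/37ℤ, hence bijective (finite equal-size domain and codomain). In particular f is surjective.
Since f is surjective, we find the preimage of 15. The inverse of x ↦ x^31 on (ℤ/37ℤ)^× is x ↦ x^7, because 31·7 = 217 = 6·36 + 1 ≡ 1 (mod 36) and x^{36} = 1 for x ≠ 0 (Fermat). So f⁻¹(15) = 15^7 mod 37.
Repeated squaring mod 37: 15^1 ≡ 15, 15^2 ≡ 15² = 225 ≡ 3, 15^4 ≡ 3² = 9. Since 7 = 4 + 2 + 1, 15^7 ≡ 9·3·15: 9·3 = 27, then 27·15 = 405 ≡ 35. So 15^7 ≡ 35 (mod 37).
Hence f⁻¹(15) = 35.

35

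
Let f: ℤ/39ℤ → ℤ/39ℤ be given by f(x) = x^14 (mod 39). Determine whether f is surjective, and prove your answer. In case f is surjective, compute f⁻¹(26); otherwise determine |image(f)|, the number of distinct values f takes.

f(5): Repeated squaring mod 39: 5^1 ≡ 5, 5^2 ≡ 5² = 25, 5^4 ≡ 25² = 625 ≡ 1, 5^8 ≡ 1² = 1. Since 14 = 8 + 4 + 2, 5^14 ≡ 1·1·25: 1·1 = 1, then 1·25 = 25. So 5^14 ≡ 25 (mod 39).
f(8): Repeated squaring mod 39: 8^1 ≡ 8, 8^2 ≡ 8² = 64 ≡ 25, 8^4 ≡ 25² = 625 ≡ 1, 8^8 ≡ 1² = 1. Since 14 = 8 + 4 + 2, 8^14 ≡ 1·1·25: 1·1 = 1, then 1·25 = 25. So 8^14 ≡ 25 (mod 39).
So f(5) = f(8) = 25 while 5 ≠ 8, therefore f is not injective.
A non-injective map from the 39-element set ℤ/39ℤ to itself takes at most 38 distinct values, so it cannot be surjective. Thus f is not surjective.
Since f is not surjective, we determine |image(f)|. Computing x^14 mod 39 for each x (by repeated squaring, reducing mod 39 at every step), the values f(0), f(1), …, f(38) are: 0, 1, 4, 9, 16, 25, 36, 10, 25, 3, 22, 4, 27, 13, 1, 30, 22, 16, 12, 10, 10, 12, 16, 22, 30, 1, 13, 27, 4, 22, 3, 25, 10, 36, 25, 16, 9, 4, 1.
The distinct values are {0, 1, 3, 4, 9, 10, 12, 13, 16, 22, 25, 27, 30, 36}; there are 14 of them.

14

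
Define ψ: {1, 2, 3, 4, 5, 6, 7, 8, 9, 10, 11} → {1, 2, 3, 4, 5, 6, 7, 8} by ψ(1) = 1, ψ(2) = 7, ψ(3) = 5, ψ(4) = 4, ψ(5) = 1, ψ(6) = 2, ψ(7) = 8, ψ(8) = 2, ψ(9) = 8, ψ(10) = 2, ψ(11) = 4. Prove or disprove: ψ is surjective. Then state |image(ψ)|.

6

No element maps to 3, so ψ is not surjective.
The image of ψ is {1, 2, 4, 5, 7, 8}, which has 6 elements.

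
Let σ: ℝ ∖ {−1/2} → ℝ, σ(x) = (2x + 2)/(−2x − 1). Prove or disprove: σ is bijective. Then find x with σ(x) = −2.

If σ(x) = −1, cross-multiplying gives −2(2x + 2) = 2(−2x − 1), which simplifies to −4 = −2 — false.  So −1 has no preimage and σ is not surjective.
Hence σ is not bijective.
Solving σ(x) = −2: cross-multiplying gives 2x + 2 = −2(−2x − 1), which rearranges to −2x = 0, so x = 0.

0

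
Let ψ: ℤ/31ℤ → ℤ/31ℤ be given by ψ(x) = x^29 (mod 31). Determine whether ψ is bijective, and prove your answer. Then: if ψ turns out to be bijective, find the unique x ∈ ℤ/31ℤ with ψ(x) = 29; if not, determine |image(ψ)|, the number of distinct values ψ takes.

Since 31 is prime, the nonzero elements of ℤ/31ℤ form a cyclic group of order 30.
As gcd(29, 30) = 1, raising to the 29th power is a bijection on this group: if x_1^29 ≡ x_2^29 then (x_1x_2^{−1})^29 = 1, and the only element of order dividing gcd(29, 30) = 1 is 1, so x_1 = x_2.
With ψ(0) = 0 this makes ψ injective on all of ℤ/31ℤ, hence bijective (finite equal-size domain and codomain). In particular ψ is bijective.
Since ψ is bijective, we find the preimage of 29. The inverse of x ↦ x^29 on (ℤ/31ℤ)^× is x ↦ x^29, because 29·29 = 841 = 28·30 + 1 ≡ 1 (mod 30) and x^{30} = 1 for x ≠ 0 (Fermat). So ψ⁻¹(29) = 29^29 mod 31.
Repeated squaring mod 31: 29^1 ≡ 29, 29^2 ≡ 29² = 841 ≡ 4, 29^4 ≡ 4² = 16, 29^8 ≡ 16² = 256 ≡ 8, 29^16 ≡ 8² = 64 ≡ 2. Since 29 = 16 + 8 + 4 + 1, 29^29 ≡ 2·8·16·29: 2·8 = 16, then 16·16 = 256 ≡ 8, then 8·29 = 232 ≡ 15. So 29^29 ≡ 15 (mod 31).
Hence ψ⁻¹(29) = 15.

15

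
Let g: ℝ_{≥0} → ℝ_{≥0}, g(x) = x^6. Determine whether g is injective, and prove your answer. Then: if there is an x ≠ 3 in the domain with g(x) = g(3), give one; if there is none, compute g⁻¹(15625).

On ℝ_{≥0}, x ↦ x^6 is strictly increasing, so g(u) = g(v) forces u = v. Therefore g is injective.
Since x ↦ x^6 is strictly increasing on ℝ_{≥0}, it is injective there, so no x ≠ 3 in the domain has g(x) = g(3). We therefore compute g⁻¹(15625) = 15625^{1/6} = 5 (indeed 5^6 = 15625).

5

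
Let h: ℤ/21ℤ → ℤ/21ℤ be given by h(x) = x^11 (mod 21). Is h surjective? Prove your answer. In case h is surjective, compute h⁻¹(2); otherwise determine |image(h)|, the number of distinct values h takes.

11

Computing x^11 mod 21 for each x (by repeated squaring, reducing mod 21 at every step), the values h(0), h(1), …, h(20) are: 0, 1, 11, 12, 16, 17, 6, 7, 8, 18, 19, 2, 3, 13, 14, 15, 4, 5, 9, 10, 20.
Every element of ℤ/21ℤ appears exactly once in this list, so h is a bijection, and in particular surjective.
Since h is surjective, we read off the preimage of 2 from the same table: h(11) = 2, so h⁻¹(2) = 11.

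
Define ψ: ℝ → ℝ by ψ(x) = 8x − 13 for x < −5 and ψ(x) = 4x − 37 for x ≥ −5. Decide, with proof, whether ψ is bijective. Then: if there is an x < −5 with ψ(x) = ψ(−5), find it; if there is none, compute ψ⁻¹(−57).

Both pieces are strictly increasing (slopes 8 and 4), so each is injective on its own interval.
The left piece maps (−∞, −5) onto (−∞, −53); the right piece maps [−5, ∞) onto [−57, ∞).
These images overlap. In particular ψ(−5) = −57 (right piece), and solving 8x − 13 = −57 on the left piece gives x = −11/2 < −5.
So ψ(−11/2) = ψ(−5) with −11/2 ≠ −5, and ψ is not injective, hence not bijective. This x = −11/2 is the requested value below −5.

-11/2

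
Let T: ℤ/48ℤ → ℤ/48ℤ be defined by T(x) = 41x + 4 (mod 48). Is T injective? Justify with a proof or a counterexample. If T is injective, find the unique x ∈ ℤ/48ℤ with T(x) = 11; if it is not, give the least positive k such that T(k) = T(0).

If T(s) = T(t), then 41s ≡ 41t (mod 48). Because gcd(41, 48) = 1, we may cancel 41 to get s ≡ t (mod 48).
Thus T is injective.
We now compute 41⁻¹ mod 48 explicitly. Euclid's algorithm: 48 = 1·41 + 7, 41 = 5·7 + 6, 7 = 1·6 + 1; back-substituting gives 1 = 41·41 − 35·48, so 41⁻¹ ≡ 41 (mod 48).
Since T is injective, we find T⁻¹(11): we need 41x ≡ 11 − 4 ≡ 7 (mod 48). Using 41⁻¹ = 41: x ≡ 41·7 = 287 = 5·48 + 47, so x = 47.
Check: T(47) = 41·47 + 4 = 1931 = 40·48 + 11 ≡ 11 (mod 48).

47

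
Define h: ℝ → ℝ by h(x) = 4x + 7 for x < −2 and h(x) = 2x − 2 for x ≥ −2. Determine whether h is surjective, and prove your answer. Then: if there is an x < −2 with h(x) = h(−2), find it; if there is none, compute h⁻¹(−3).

Both pieces are strictly increasing (slopes 4 and 2), so each is injective on its own interval.
The left piece maps (−∞, −2) onto (−∞, −1); the right piece maps [−2, ∞) onto [−6, ∞).
The union (−∞, −1) ∪ [−6, ∞) covers ℝ, so h is surjective.
For the follow-up: the images overlap, so an x < −2 with h(x) = h(−2) exists. h(−2) = −6; solving 4x + 7 = −6 for x < −2 gives x = (−6 − 7)/4 = −13/4.

-13/4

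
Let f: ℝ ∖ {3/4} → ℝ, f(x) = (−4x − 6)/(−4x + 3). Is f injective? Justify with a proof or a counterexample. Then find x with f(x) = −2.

Suppose f(s) = f(t). Cross-multiplying: (−4s − 6)(−4t + 3) = (−4t − 6)(−4s + 3).
Expanding both sides and cancelling the symmetric terms leaves −36·(s − t) = 0. Since −36 ≠ 0, s = t. Hence f is injective.
Solving f(x) = −2: cross-multiplying gives −4x − 6 = −2(−4x + 3), which rearranges to −12x = 0, so x = 0.

0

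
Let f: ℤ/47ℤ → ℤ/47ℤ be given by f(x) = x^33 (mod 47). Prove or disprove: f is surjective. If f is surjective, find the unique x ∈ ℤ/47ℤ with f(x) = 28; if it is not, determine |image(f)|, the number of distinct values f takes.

17

Since 47 is prime, the nonzero elements of ℤ/47ℤ form a cyclic group of order 46.
As gcd(33, 46) = 1, raising to the 33rd power is a bijection on this group: if u^33 ≡ v^33 then (uv^{−1})^33 = 1, and the only element of order dividing gcd(33, 46) = 1 is 1, so u = v.
With f(0) = 0 this makes f injective on all of ℤ/47ℤ, hence bijective (finite equal-size domain and codomain). In particular f is surjective.
Since f is surjective, we find the preimage of 28. The inverse of x ↦ x^33 on (ℤ/47ℤ)^× is x ↦ x^7, because 33·7 = 231 = 5·46 + 1 ≡ 1 (mod 46) and x^{46} = 1 for x ≠ 0 (Fermat). So f⁻¹(28) = 28^7 mod 47.
Repeated squaring mod 47: 28^1 ≡ 28, 28^2 ≡ 28² = 784 ≡ 32, 28^4 ≡ 32² = 1024 ≡ 37. Since 7 = 4 + 2 + 1, 28^7 ≡ 37·32·28: 37·32 = 1184 ≡ 9, then 9·28 = 252 ≡ 17. So 28^7 ≡ 17 (mod 47).
Hence f⁻¹(28) = 17.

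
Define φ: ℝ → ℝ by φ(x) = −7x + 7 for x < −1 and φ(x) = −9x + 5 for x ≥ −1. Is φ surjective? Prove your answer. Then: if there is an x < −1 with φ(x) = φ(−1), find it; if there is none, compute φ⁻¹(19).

Both pieces are strictly decreasing (slopes −7 and −9), so each is injective on its own interval.
The left piece maps (−∞, −1) onto (14, ∞); the right piece maps [−1, ∞) onto (−∞, 14].
These images together cover ℝ, so φ is surjective.
Because the two images are disjoint, no x < −1 has φ(x) = φ(−1), so we compute φ⁻¹(19): 19 lies in (14, ∞), so solve −7x + 7 = 19: x = (19 − 7)/(−7) = −12/7.

-12/7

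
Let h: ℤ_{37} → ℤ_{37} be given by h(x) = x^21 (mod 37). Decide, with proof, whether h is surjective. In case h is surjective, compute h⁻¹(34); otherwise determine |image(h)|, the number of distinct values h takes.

h(3): Repeated squaring mod 37: 3^1 ≡ 3, 3^2 ≡ 3² = 9, 3^4 ≡ 9² = 81 ≡ 7, 3^8 ≡ 7² = 49 ≡ 12, 3^16 ≡ 12² = 144 ≡ 33. Since 21 = 16 + 4 + 1, 3^21 ≡ 33·7·3: 33·7 = 231 ≡ 9, then 9·3 = 27. So 3^21 ≡ 27 (mod 37).
h(4): Repeated squaring mod 37: 4^1 ≡ 4, 4^2 ≡ 4² = 16, 4^4 ≡ 16² = 256 ≡ 34, 4^8 ≡ 34² = 1156 ≡ 9, 4^16 ≡ 9² = 81 ≡ 7. Since 21 = 16 + 4 + 1, 4^21 ≡ 7·34·4: 7·34 = 238 ≡ 16, then 16·4 = 64 ≡ 27. So 4^21 ≡ 27 (mod 37).
So h(3) = h(4) = 27 while 3 ≠ 4, therefore h is not injective.
A non-injective map from the 37-element set ℤ_{37} to itself takes at most 36 distinct values, so it cannot be surjective. Hence h is not surjective.
Since h is not surjective, we determine |image(h)|. Computing x^21 mod 37 for each x (by repeated squaring, reducing mod 37 at every step), the values h(0), h(1), …, h(36) are: 0, 1, 29, 27, 27, 23, 6, 10, 6, 26, 1, 36, 26, 23, 31, 29, 26, 8, 14, 23, 29, 11, 8, 6, 14, 11, 1, 36, 11, 31, 27, 31, 14, 10, 10, 8, 36.
The distinct values are {0, 1, 6, 8, 10, 11, 14, 23, 26, 27, 29, 31, 36}; there are 13 of them.

13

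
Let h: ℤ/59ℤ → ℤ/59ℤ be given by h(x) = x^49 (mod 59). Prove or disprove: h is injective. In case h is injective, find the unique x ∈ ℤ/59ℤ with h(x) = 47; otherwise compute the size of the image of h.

31

Since 59 is prime, the nonzero elements of ℤ/59ℤ form a cyclic group of order 58.
As gcd(49, 58) = 1, raising to the 49th power is a bijection on this group: if x_1^49 ≡ x_2^49 then (x_1x_2^{−1})^49 = 1, and the only element of order dividing gcd(49, 58) = 1 is 1, so x_1 = x_2.
With h(0) = 0 this makes h injective on all of ℤ/59ℤ, hence bijective (finite equal-size domain and codomain). In particular h is injective.
Since h is injective, we find the preimage of 47. The inverse of x ↦ x^49 on (ℤ/59ℤ)^× is x ↦ x^45, because 49·45 = 2205 = 38·58 + 1 ≡ 1 (mod 58) and x^{58} = 1 for x ≠ 0 (Fermat). So h⁻¹(47) = 47^45 mod 59.
Repeated squaring mod 59: 47^1 ≡ 47, 47^2 ≡ 47² = 2209 ≡ 26, 47^4 ≡ 26² = 676 ≡ 27, 47^8 ≡ 27² = 729 ≡ 21, 47^16 ≡ 21² = 441 ≡ 28, 47^32 ≡ 28² = 784 ≡ 17. Since 45 = 32 + 8 + 4 + 1, 47^45 ≡ 17·21·27·47: 17·21 = 357 ≡ 3, then 3·27 = 81 ≡ 22, then 22·47 = 1034 ≡ 31. So 47^45 ≡ 31 (mod 59).
Hence h⁻¹(47) = 31.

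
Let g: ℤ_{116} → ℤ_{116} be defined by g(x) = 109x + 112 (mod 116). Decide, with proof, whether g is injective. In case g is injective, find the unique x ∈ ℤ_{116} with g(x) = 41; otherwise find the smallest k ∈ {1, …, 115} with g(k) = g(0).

93

Suppose g(x_1) = g(x_2) in ℤ_{116}. Then 109x_1 + 112 ≡ 109x_2 + 112 (mod 116), therefore 109(x_1 − x_2) ≡ 0 (mod 116).
Since gcd(109, 116) = 1, 109 is invertible modulo 116, thus x_1 − x_2 ≡ 0 (mod 116), i.e. x_1 = x_2.
So g is injective.
We now compute 109⁻¹ mod 116 explicitly. Euclid's algorithm: 116 = 1·109 + 7, 109 = 15·7 + 4, 7 = 1·4 + 3, 4 = 1·3 + 1; back-substituting gives 1 = 33·109 − 31·116, so 109⁻¹ ≡ 33 (mod 116).
Since g is injective, we find g⁻¹(41): we need 109x ≡ 41 − 112 ≡ 45 (mod 116). Using 109⁻¹ = 33: x ≡ 33·45 = 1485 = 12·116 + 93, so x = 93.
Check: g(93) = 109·93 + 112 = 10249 = 88·116 + 41 ≡ 41 (mod 116).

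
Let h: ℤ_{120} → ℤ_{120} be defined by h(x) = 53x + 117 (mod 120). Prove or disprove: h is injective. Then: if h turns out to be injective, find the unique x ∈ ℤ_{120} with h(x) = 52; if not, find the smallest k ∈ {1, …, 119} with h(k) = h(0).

35

Suppose h(a) = h(b) in ℤ_{120}. Then 53a + 117 ≡ 53b + 117 (mod 120), so 53(a − b) ≡ 0 (mod 120).
Since gcd(53, 120) = 1, 53 is invertible modulo 120, therefore a − b ≡ 0 (mod 120), i.e. a = b.
Thus h is injective.
We now compute 53⁻¹ mod 120 explicitly. Euclid's algorithm: 120 = 2·53 + 14, 53 = 3·14 + 11, 14 = 1·11 + 3, 11 = 3·3 + 2, 3 = 1·2 + 1; back-substituting gives 1 = 77·53 − 34·120, so 53⁻¹ ≡ 77 (mod 120).
Since h is injective, we compute h⁻¹(52): solve 53x + 117 ≡ 52 (mod 120), i.e. 53x ≡ 55 (mod 120).
Multiplying by 53⁻¹ = 77 gives x ≡ 77·55 = 4235 = 35·120 + 35 ≡ 35 (mod 120).
Check: h(35) = 53·35 + 117 = 1972 = 16·120 + 52 ≡ 52 (mod 120).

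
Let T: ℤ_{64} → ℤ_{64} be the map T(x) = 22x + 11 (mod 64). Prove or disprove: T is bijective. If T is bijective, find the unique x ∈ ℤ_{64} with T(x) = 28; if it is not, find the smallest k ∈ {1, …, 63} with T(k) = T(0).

32

Recall: T is injective if T(s) = T(t) implies s = t.
We have gcd(22, 64) = 2 > 1. Taking s = 0 and t = 32: T(0) = 11 and T(32) = 22·32 + 11 = 715 ≡ 11 (mod 64).
So T(0) = T(32) while 0 ≠ 32, so T is not injective, hence not bijective.
Since T is not bijective, we find the least positive k with T(k) = T(0): this means 22k ≡ 0 (mod 64), i.e. 64 ∣ 22k. Since gcd(22, 64) = 2, dividing through by 2 this holds exactly when 32 ∣ 11k, and as gcd(11, 32) = 1, exactly when 32 ∣ k.
The smallest positive such k is 32.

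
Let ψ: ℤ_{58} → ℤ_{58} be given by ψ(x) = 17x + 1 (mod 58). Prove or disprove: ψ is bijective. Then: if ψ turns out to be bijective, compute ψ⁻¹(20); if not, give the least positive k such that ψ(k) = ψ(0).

25

Recall that ψ is injective if ψ(s) = ψ(t) implies s = t.
If ψ(s) = ψ(t), then 17s ≡ 17t (mod 58). Because gcd(17, 58) = 1, we may cancel 17 to get s ≡ t (mod 58).
We now compute 17⁻¹ mod 58 explicitly. Euclid's algorithm: 58 = 3·17 + 7, 17 = 2·7 + 3, 7 = 2·3 + 1; back-substituting gives 1 = 41·17 − 12·58, so 17⁻¹ ≡ 41 (mod 58).
Then y ↦ 41(y − 1) is a two-sided inverse to ψ, so every y ∈ ℤ_{58} has a preimage.
Thus ψ is bijective.
Since ψ is bijective, we find ψ⁻¹(20): we need 17x ≡ 20 − 1 ≡ 19 (mod 58). Using 17⁻¹ = 41: x ≡ 41·19 = 779 = 13·58 + 25, so x = 25.
Check: ψ(25) = 17·25 + 1 = 426 = 7·58 + 20 ≡ 20 (mod 58).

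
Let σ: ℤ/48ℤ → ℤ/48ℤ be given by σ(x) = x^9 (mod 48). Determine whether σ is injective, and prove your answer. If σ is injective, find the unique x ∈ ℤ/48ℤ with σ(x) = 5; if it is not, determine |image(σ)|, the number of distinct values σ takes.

σ(0) = 0^9 = 0.
σ(6): Repeated squaring mod 48: 6^1 ≡ 6, 6^2 ≡ 6² = 36, 6^4 ≡ 36² = 1296 ≡ 0, 6^8 ≡ 0² = 0. Since 9 = 8 + 1, 6^9 ≡ 0·6: 0·6 = 0. So 6^9 ≡ 0 (mod 48).
So σ(0) = σ(6) = 0 while 0 ≠ 6, hence σ is not injective.
Since σ is not injective, we determine |image(σ)|. Computing x^9 mod 48 for each x (by repeated squaring, reducing mod 48 at every step), the values σ(0), σ(1), …, σ(47) are: 0, 1, 32, 3, 16, 5, 0, 7, 32, 9, 16, 11, 0, 13, 32, 15, 16, 17, 0, 19, 32, 21, 16, 23, 0, 25, 32, 27, 16, 29, 0, 31, 32, 33, 16, 35, 0, 37, 32, 39, 16, 41, 0, 43, 32, 45, 16, 47.
The distinct values are {0, 1, 3, 5, 7, 9, 11, 13, 15, 16, 17, 19, 21, 23, 25, 27, 29, 31, 32, 33, 35, 37, 39, 41, 43, 45, 47}; there are 27 of them.

27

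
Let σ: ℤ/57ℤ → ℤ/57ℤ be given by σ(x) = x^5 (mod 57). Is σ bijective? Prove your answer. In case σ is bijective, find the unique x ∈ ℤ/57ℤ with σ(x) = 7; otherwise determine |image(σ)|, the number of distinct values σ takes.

Computing x^5 mod 57 for each x (by repeated squaring, reducing mod 57 at every step), the values σ(0), σ(1), …, σ(56) are: 0, 1, 32, 15, 55, 47, 24, 49, 50, 54, 22, 26, 27, 52, 29, 21, 4, 44, 18, 19, 20, 51, 34, 17, 9, 43, 11, 12, 16, 41, 45, 46, 14, 48, 40, 23, 6, 37, 38, 39, 13, 53, 36, 28, 5, 30, 31, 35, 3, 7, 8, 33, 10, 2, 42, 25, 56.
Every element of ℤ/57ℤ appears exactly once in this list, so σ is a bijection, and in particular bijective.
Since σ is bijective, we read off the preimage of 7 from the same table: σ(49) = 7, so σ⁻¹(7) = 49.

49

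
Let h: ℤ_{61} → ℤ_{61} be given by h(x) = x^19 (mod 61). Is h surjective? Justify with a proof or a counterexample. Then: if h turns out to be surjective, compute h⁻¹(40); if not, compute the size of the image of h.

Since 61 is prime, the nonzero elements of ℤ_{61} form a cyclic group of order 60.
As gcd(19, 60) = 1, raising to the 19th power is a bijection on this group: if u^19 ≡ v^19 then (uv^{−1})^19 = 1, and the only element of order dividing gcd(19, 60) = 1 is 1, so u = v.
With h(0) = 0 this makes h injective on all of ℤ_{61}, hence bijective (finite equal-size domain and codomain). In particular h is surjective.
Since h is surjective, we find the preimage of 40. The inverse of x ↦ x^19 on (ℤ_{61})^× is x ↦ x^19, because 19·19 = 361 = 6·60 + 1 ≡ 1 (mod 60) and x^{60} = 1 for x ≠ 0 (Fermat). So h⁻¹(40) = 40^19 mod 61.
Repeated squaring mod 61: 40^1 ≡ 40, 40^2 ≡ 40² = 1600 ≡ 14, 40^4 ≡ 14² = 196 ≡ 13, 40^8 ≡ 13² = 169 ≡ 47, 40^16 ≡ 47² = 2209 ≡ 13. Since 19 = 16 + 2 + 1, 40^19 ≡ 13·14·40: 13·14 = 182 ≡ 60, then 60·40 = 2400 ≡ 21. So 40^19 ≡ 21 (mod 61).
Hence h⁻¹(40) = 21.

21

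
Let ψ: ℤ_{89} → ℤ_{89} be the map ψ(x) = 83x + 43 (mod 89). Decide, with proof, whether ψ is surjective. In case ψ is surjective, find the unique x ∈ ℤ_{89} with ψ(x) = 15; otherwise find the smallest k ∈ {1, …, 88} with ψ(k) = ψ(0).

64

By definition, surjectivity means every element of the codomain has a preimage under ψ.
Since gcd(83, 89) = 1, 83 is invertible modulo 89. Euclid's algorithm: 89 = 1·83 + 6, 83 = 13·6 + 5, 6 = 1·5 + 1; back-substituting gives 1 = 74·83 − 69·89, so 83⁻¹ ≡ 74 (mod 89).
Then y ↦ 74(y − 43) is a two-sided inverse to ψ, so every y ∈ ℤ_{89} has a preimage.
Thus ψ is surjective.
Since ψ is surjective, we compute ψ⁻¹(15): solve 83x + 43 ≡ 15 (mod 89), i.e. 83x ≡ 61 (mod 89).
Multiplying by 83⁻¹ = 74 gives x ≡ 74·61 = 4514 = 50·89 + 64 ≡ 64 (mod 89).
Check: ψ(64) = 83·64 + 43 = 5355 = 60·89 + 15 ≡ 15 (mod 89).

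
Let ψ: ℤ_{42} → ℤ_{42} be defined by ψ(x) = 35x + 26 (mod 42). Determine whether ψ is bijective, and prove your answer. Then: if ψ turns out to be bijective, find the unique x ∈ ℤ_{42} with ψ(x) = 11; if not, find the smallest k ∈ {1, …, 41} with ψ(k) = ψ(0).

6

We have gcd(35, 42) = 7 > 1. Taking s = 0 and t = 6: ψ(0) = 26 and ψ(6) = 35·6 + 26 = 236 ≡ 26 (mod 42).
So ψ(0) = ψ(6) while 0 ≠ 6, hence ψ is not injective, hence not bijective.
Since ψ is not bijective, we find the least positive k with ψ(k) = ψ(0): this means 35k ≡ 0 (mod 42), i.e. 42 ∣ 35k. Since gcd(35, 42) = 7, dividing through by 7 this holds exactly when 6 ∣ 5k, and as gcd(5, 6) = 1, exactly when 6 ∣ k.
The smallest positive such k is 6.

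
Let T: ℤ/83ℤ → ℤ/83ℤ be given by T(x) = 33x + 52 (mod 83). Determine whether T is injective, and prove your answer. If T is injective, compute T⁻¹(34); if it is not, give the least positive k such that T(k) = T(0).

Recall that injectivity means: for all x_1, x_2 in the domain, T(x_1) = T(x_2) implies x_1 = x_2.
Suppose T(x_1) = T(x_2) in ℤ/83ℤ. Then 33x_1 + 52 ≡ 33x_2 + 52 (mod 83), thus 33(x_1 − x_2) ≡ 0 (mod 83).
Since gcd(33, 83) = 1, 33 is invertible modulo 83, so x_1 − x_2 ≡ 0 (mod 83), i.e. x_1 = x_2.
Thus T is injective.
We now compute 33⁻¹ mod 83 explicitly. Euclid's algorithm: 83 = 2·33 + 17, 33 = 1·17 + 16, 17 = 1·16 + 1; back-substituting gives 1 = 78·33 − 31·83, so 33⁻¹ ≡ 78 (mod 83).
Since T is injective, we find T⁻¹(34): we need 33x ≡ 34 − 52 ≡ 65 (mod 83). Using 33⁻¹ = 78: x ≡ 78·65 = 5070 = 61·83 + 7, so x = 7.
Check: T(7) = 33·7 + 52 = 283 = 3·83 + 34 ≡ 34 (mod 83).

7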